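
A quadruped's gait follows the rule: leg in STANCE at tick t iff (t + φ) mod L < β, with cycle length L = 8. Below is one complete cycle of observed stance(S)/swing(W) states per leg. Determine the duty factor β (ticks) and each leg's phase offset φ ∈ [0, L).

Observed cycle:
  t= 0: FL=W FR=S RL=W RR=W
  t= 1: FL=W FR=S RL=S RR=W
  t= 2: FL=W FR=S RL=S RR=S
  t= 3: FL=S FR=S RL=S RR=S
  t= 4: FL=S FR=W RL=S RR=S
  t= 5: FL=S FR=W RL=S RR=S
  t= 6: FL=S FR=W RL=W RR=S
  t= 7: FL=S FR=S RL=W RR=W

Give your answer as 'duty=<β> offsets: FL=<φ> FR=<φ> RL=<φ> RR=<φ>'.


duty β = stance ticks per leg = 5
FL: stance ticks = 5; W→S at t=3 → φ=5
FR: stance ticks = 5; W→S at t=7 → φ=1
RL: stance ticks = 5; W→S at t=1 → φ=7
RR: stance ticks = 5; W→S at t=2 → φ=6

duty=5 offsets: FL=5 FR=1 RL=7 RR=6


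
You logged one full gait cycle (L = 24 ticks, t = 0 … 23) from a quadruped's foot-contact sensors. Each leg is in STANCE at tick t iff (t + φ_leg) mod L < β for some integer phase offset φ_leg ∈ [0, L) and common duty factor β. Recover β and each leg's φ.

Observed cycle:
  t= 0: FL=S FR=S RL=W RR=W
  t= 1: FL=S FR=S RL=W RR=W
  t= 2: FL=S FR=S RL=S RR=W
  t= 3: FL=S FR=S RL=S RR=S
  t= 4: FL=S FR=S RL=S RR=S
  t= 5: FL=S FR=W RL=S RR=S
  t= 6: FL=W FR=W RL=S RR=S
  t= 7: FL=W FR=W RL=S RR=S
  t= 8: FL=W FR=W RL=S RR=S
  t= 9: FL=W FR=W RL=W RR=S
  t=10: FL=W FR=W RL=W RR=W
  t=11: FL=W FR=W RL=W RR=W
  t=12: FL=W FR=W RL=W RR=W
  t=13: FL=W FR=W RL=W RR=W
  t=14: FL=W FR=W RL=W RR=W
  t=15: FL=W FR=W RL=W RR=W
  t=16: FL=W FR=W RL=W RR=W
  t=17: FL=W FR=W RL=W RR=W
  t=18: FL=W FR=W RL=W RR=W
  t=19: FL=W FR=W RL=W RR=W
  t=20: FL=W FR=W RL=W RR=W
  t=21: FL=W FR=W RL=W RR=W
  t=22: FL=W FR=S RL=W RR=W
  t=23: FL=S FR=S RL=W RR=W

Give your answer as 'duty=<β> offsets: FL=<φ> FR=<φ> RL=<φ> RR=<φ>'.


duty β = stance ticks per leg = 7
FL: stance ticks = 7; W→S at t=23 → φ=1
FR: stance ticks = 7; W→S at t=22 → φ=2
RL: stance ticks = 7; W→S at t=2 → φ=22
RR: stance ticks = 7; W→S at t=3 → φ=21

duty=7 offsets: FL=1 FR=2 RL=22 RR=21


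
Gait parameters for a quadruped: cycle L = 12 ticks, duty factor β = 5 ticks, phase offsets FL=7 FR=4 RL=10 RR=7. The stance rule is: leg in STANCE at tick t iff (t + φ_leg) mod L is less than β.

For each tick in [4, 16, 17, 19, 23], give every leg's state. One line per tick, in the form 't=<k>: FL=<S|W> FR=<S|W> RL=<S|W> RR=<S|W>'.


t=4: FL=W FR=W RL=S RR=W
t=16: FL=W FR=W RL=S RR=W
t=17: FL=S FR=W RL=S RR=S
t=19: FL=S FR=W RL=W RR=S
t=23: FL=W FR=S RL=W RR=W

t=4: phase=(11,8,2,11) vs β=5 → FL=W FR=W RL=S RR=W
t=16: phase=(11,8,2,11) vs β=5 → FL=W FR=W RL=S RR=W
t=17: phase=(0,9,3,0) vs β=5 → FL=S FR=W RL=S RR=S
t=19: phase=(2,11,5,2) vs β=5 → FL=S FR=W RL=W RR=S
t=23: phase=(6,3,9,6) vs β=5 → FL=W FR=S RL=W RR=W


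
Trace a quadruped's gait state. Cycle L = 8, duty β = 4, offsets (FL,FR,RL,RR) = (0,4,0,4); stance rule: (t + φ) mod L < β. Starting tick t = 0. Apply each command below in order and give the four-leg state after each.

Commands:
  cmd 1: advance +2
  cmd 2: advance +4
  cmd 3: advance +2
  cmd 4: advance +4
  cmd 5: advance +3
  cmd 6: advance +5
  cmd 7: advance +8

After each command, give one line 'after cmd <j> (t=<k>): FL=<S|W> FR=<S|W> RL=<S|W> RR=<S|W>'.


after cmd 1 (t=2): FL=S FR=W RL=S RR=W
after cmd 2 (t=6): FL=W FR=S RL=W RR=S
after cmd 3 (t=8): FL=S FR=W RL=S RR=W
after cmd 4 (t=12): FL=W FR=S RL=W RR=S
after cmd 5 (t=15): FL=W FR=S RL=W RR=S
after cmd 6 (t=20): FL=W FR=S RL=W RR=S
after cmd 7 (t=28): FL=W FR=S RL=W RR=S

start t=0: FL=S FR=W RL=S RR=W
cmd 1: advance +2 → t=2, phase=(2,6,2,6) → FL=S FR=W RL=S RR=W
cmd 2: advance +4 → t=6, phase=(6,2,6,2) → FL=W FR=S RL=W RR=S
cmd 3: advance +2 → t=8, phase=(0,4,0,4) → FL=S FR=W RL=S RR=W
cmd 4: advance +4 → t=12, phase=(4,0,4,0) → FL=W FR=S RL=W RR=S
cmd 5: advance +3 → t=15, phase=(7,3,7,3) → FL=W FR=S RL=W RR=S
cmd 6: advance +5 → t=20, phase=(4,0,4,0) → FL=W FR=S RL=W RR=S
cmd 7: advance +8 → t=28, phase=(4,0,4,0) → FL=W FR=S RL=W RR=S


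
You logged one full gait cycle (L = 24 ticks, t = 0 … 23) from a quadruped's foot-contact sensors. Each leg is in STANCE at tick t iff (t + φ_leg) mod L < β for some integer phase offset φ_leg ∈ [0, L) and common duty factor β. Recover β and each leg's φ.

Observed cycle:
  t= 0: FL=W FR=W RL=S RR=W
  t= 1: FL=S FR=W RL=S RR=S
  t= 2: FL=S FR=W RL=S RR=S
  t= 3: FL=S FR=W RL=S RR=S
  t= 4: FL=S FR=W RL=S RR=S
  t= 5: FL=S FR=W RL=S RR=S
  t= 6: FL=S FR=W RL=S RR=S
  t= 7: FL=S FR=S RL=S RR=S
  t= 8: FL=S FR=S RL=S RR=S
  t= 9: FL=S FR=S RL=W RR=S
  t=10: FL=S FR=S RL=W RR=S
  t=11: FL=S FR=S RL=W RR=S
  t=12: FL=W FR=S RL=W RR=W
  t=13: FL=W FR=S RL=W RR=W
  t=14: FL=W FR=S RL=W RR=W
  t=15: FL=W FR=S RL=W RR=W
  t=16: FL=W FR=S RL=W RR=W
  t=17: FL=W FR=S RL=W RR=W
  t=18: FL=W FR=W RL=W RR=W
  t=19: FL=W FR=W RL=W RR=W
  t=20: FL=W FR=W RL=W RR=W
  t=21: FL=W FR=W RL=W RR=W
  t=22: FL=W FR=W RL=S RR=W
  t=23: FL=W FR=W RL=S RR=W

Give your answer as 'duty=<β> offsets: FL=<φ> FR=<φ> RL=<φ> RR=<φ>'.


duty=11 offsets: FL=23 FR=17 RL=2 RR=23

duty β = stance ticks per leg = 11
FL: stance ticks = 11; W→S at t=1 → φ=23
FR: stance ticks = 11; W→S at t=7 → φ=17
RL: stance ticks = 11; W→S at t=22 → φ=2
RR: stance ticks = 11; W→S at t=1 → φ=23


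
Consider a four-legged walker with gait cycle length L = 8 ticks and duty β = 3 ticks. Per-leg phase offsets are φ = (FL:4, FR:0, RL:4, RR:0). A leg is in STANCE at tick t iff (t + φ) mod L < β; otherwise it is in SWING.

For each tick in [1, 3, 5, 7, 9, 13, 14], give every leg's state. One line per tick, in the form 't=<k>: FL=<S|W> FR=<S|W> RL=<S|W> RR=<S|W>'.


t=1: FL=W FR=S RL=W RR=S
t=3: FL=W FR=W RL=W RR=W
t=5: FL=S FR=W RL=S RR=W
t=7: FL=W FR=W RL=W RR=W
t=9: FL=W FR=S RL=W RR=S
t=13: FL=S FR=W RL=S RR=W
t=14: FL=S FR=W RL=S RR=W

t=1: phase=(5,1,5,1) vs β=3 → FL=W FR=S RL=W RR=S
t=3: phase=(7,3,7,3) vs β=3 → FL=W FR=W RL=W RR=W
t=5: phase=(1,5,1,5) vs β=3 → FL=S FR=W RL=S RR=W
t=7: phase=(3,7,3,7) vs β=3 → FL=W FR=W RL=W RR=W
t=9: phase=(5,1,5,1) vs β=3 → FL=W FR=S RL=W RR=S
t=13: phase=(1,5,1,5) vs β=3 → FL=S FR=W RL=S RR=W
t=14: phase=(2,6,2,6) vs β=3 → FL=S FR=W RL=S RR=W


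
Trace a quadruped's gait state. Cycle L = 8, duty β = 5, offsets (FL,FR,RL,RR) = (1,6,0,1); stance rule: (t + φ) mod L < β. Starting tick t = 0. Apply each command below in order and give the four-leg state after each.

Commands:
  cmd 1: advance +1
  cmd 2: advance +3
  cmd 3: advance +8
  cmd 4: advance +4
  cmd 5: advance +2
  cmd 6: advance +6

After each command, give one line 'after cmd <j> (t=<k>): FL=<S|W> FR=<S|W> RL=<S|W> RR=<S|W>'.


start t=0: FL=S FR=W RL=S RR=S
cmd 1: advance +1 → t=1, phase=(2,7,1,2) → FL=S FR=W RL=S RR=S
cmd 2: advance +3 → t=4, phase=(5,2,4,5) → FL=W FR=S RL=S RR=W
cmd 3: advance +8 → t=12, phase=(5,2,4,5) → FL=W FR=S RL=S RR=W
cmd 4: advance +4 → t=16, phase=(1,6,0,1) → FL=S FR=W RL=S RR=S
cmd 5: advance +2 → t=18, phase=(3,0,2,3) → FL=S FR=S RL=S RR=S
cmd 6: advance +6 → t=24, phase=(1,6,0,1) → FL=S FR=W RL=S RR=S

after cmd 1 (t=1): FL=S FR=W RL=S RR=S
after cmd 2 (t=4): FL=W FR=S RL=S RR=W
after cmd 3 (t=12): FL=W FR=S RL=S RR=W
after cmd 4 (t=16): FL=S FR=W RL=S RR=S
after cmd 5 (t=18): FL=S FR=S RL=S RR=S
after cmd 6 (t=24): FL=S FR=W RL=S RR=S


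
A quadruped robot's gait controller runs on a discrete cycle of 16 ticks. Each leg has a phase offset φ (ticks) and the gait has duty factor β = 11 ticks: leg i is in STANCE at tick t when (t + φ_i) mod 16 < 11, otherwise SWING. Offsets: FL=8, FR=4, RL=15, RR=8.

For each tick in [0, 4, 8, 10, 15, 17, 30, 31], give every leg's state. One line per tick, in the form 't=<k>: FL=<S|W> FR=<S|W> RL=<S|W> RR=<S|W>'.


t=0: phase=(8,4,15,8) vs β=11 → FL=S FR=S RL=W RR=S
t=4: phase=(12,8,3,12) vs β=11 → FL=W FR=S RL=S RR=W
t=8: phase=(0,12,7,0) vs β=11 → FL=S FR=W RL=S RR=S
t=10: phase=(2,14,9,2) vs β=11 → FL=S FR=W RL=S RR=S
t=15: phase=(7,3,14,7) vs β=11 → FL=S FR=S RL=W RR=S
t=17: phase=(9,5,0,9) vs β=11 → FL=S FR=S RL=S RR=S
t=30: phase=(6,2,13,6) vs β=11 → FL=S FR=S RL=W RR=S
t=31: phase=(7,3,14,7) vs β=11 → FL=S FR=S RL=W RR=S

t=0: FL=S FR=S RL=W RR=S
t=4: FL=W FR=S RL=S RR=W
t=8: FL=S FR=W RL=S RR=S
t=10: FL=S FR=W RL=S RR=S
t=15: FL=S FR=S RL=W RR=S
t=17: FL=S FR=S RL=S RR=S
t=30: FL=S FR=S RL=W RR=S
t=31: FL=S FR=S RL=W RR=S


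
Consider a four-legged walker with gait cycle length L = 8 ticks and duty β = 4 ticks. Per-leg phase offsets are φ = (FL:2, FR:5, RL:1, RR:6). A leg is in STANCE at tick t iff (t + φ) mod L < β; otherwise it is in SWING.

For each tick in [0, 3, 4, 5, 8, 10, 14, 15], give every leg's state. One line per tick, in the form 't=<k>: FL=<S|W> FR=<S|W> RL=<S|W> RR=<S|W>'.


t=0: FL=S FR=W RL=S RR=W
t=3: FL=W FR=S RL=W RR=S
t=4: FL=W FR=S RL=W RR=S
t=5: FL=W FR=S RL=W RR=S
t=8: FL=S FR=W RL=S RR=W
t=10: FL=W FR=W RL=S RR=S
t=14: FL=S FR=S RL=W RR=W
t=15: FL=S FR=W RL=S RR=W

t=0: phase=(2,5,1,6) vs β=4 → FL=S FR=W RL=S RR=W
t=3: phase=(5,0,4,1) vs β=4 → FL=W FR=S RL=W RR=S
t=4: phase=(6,1,5,2) vs β=4 → FL=W FR=S RL=W RR=S
t=5: phase=(7,2,6,3) vs β=4 → FL=W FR=S RL=W RR=S
t=8: phase=(2,5,1,6) vs β=4 → FL=S FR=W RL=S RR=W
t=10: phase=(4,7,3,0) vs β=4 → FL=W FR=W RL=S RR=S
t=14: phase=(0,3,7,4) vs β=4 → FL=S FR=S RL=W RR=W
t=15: phase=(1,4,0,5) vs β=4 → FL=S FR=W RL=S RR=W


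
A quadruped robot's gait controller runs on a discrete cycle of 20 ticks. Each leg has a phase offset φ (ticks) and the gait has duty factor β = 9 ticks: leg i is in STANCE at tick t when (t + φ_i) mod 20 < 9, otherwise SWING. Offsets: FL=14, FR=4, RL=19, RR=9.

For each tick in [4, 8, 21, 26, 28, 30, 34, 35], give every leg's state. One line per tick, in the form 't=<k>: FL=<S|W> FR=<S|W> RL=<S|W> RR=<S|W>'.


t=4: FL=W FR=S RL=S RR=W
t=8: FL=S FR=W RL=S RR=W
t=21: FL=W FR=S RL=S RR=W
t=26: FL=S FR=W RL=S RR=W
t=28: FL=S FR=W RL=S RR=W
t=30: FL=S FR=W RL=W RR=W
t=34: FL=S FR=W RL=W RR=S
t=35: FL=W FR=W RL=W RR=S

t=4: phase=(18,8,3,13) vs β=9 → FL=W FR=S RL=S RR=W
t=8: phase=(2,12,7,17) vs β=9 → FL=S FR=W RL=S RR=W
t=21: phase=(15,5,0,10) vs β=9 → FL=W FR=S RL=S RR=W
t=26: phase=(0,10,5,15) vs β=9 → FL=S FR=W RL=S RR=W
t=28: phase=(2,12,7,17) vs β=9 → FL=S FR=W RL=S RR=W
t=30: phase=(4,14,9,19) vs β=9 → FL=S FR=W RL=W RR=W
t=34: phase=(8,18,13,3) vs β=9 → FL=S FR=W RL=W RR=S
t=35: phase=(9,19,14,4) vs β=9 → FL=W FR=W RL=W RR=S


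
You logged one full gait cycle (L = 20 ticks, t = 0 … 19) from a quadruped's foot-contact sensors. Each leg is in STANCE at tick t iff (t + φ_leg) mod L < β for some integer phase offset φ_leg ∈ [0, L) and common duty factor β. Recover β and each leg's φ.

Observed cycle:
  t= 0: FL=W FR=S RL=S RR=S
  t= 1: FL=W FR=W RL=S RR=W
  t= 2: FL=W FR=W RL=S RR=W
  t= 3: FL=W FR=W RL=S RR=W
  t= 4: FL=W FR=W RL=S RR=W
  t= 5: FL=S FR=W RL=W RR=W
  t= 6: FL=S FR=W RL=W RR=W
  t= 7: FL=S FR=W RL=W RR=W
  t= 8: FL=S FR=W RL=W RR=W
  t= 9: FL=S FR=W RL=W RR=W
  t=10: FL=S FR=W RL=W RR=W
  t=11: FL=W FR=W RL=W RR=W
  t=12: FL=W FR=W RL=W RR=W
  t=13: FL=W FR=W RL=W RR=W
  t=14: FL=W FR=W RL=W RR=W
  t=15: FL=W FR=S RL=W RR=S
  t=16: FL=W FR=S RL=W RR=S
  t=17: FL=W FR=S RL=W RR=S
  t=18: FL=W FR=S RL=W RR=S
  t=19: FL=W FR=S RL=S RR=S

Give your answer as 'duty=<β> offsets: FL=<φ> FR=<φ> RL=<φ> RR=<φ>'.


duty=6 offsets: FL=15 FR=5 RL=1 RR=5

duty β = stance ticks per leg = 6
FL: stance ticks = 6; W→S at t=5 → φ=15
FR: stance ticks = 6; W→S at t=15 → φ=5
RL: stance ticks = 6; W→S at t=19 → φ=1
RR: stance ticks = 6; W→S at t=15 → φ=5


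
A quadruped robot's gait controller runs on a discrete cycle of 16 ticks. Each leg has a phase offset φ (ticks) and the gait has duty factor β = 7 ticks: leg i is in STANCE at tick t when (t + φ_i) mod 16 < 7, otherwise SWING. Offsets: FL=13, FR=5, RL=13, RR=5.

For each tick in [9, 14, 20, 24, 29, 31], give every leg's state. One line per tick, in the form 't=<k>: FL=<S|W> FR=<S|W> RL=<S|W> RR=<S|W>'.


t=9: phase=(6,14,6,14) vs β=7 → FL=S FR=W RL=S RR=W
t=14: phase=(11,3,11,3) vs β=7 → FL=W FR=S RL=W RR=S
t=20: phase=(1,9,1,9) vs β=7 → FL=S FR=W RL=S RR=W
t=24: phase=(5,13,5,13) vs β=7 → FL=S FR=W RL=S RR=W
t=29: phase=(10,2,10,2) vs β=7 → FL=W FR=S RL=W RR=S
t=31: phase=(12,4,12,4) vs β=7 → FL=W FR=S RL=W RR=S

t=9: FL=S FR=W RL=S RR=W
t=14: FL=W FR=S RL=W RR=S
t=20: FL=S FR=W RL=S RR=W
t=24: FL=S FR=W RL=S RR=W
t=29: FL=W FR=S RL=W RR=S
t=31: FL=W FR=S RL=W RR=S


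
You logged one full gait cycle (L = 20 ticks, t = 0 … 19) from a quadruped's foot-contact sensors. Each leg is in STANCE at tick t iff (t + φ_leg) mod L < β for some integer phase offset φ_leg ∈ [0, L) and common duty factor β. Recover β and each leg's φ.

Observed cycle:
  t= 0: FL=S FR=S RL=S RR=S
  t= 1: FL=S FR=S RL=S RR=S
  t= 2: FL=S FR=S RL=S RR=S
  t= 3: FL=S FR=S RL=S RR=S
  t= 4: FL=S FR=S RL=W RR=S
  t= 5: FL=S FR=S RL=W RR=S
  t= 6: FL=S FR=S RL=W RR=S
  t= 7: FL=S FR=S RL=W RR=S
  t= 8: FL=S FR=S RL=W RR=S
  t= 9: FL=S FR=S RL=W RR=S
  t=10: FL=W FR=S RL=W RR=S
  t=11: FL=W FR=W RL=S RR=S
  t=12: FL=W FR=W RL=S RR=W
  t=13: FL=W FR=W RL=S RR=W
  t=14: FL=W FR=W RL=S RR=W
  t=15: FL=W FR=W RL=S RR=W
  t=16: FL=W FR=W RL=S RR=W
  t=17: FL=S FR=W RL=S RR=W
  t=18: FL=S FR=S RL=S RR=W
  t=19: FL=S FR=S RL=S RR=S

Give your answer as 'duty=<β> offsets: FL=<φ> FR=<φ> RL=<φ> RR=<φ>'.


duty β = stance ticks per leg = 13
FL: stance ticks = 13; W→S at t=17 → φ=3
FR: stance ticks = 13; W→S at t=18 → φ=2
RL: stance ticks = 13; W→S at t=11 → φ=9
RR: stance ticks = 13; W→S at t=19 → φ=1

duty=13 offsets: FL=3 FR=2 RL=9 RR=1


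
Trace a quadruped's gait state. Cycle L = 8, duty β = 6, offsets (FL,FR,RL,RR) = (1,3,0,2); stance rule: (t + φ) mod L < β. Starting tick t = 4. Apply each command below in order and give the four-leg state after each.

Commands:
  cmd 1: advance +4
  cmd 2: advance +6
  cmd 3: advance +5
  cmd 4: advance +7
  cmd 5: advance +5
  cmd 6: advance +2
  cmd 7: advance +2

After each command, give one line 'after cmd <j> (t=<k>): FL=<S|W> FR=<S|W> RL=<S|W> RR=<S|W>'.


start t=4: FL=S FR=W RL=S RR=W
cmd 1: advance +4 → t=8, phase=(1,3,0,2) → FL=S FR=S RL=S RR=S
cmd 2: advance +6 → t=14, phase=(7,1,6,0) → FL=W FR=S RL=W RR=S
cmd 3: advance +5 → t=19, phase=(4,6,3,5) → FL=S FR=W RL=S RR=S
cmd 4: advance +7 → t=26, phase=(3,5,2,4) → FL=S FR=S RL=S RR=S
cmd 5: advance +5 → t=31, phase=(0,2,7,1) → FL=S FR=S RL=W RR=S
cmd 6: advance +2 → t=33, phase=(2,4,1,3) → FL=S FR=S RL=S RR=S
cmd 7: advance +2 → t=35, phase=(4,6,3,5) → FL=S FR=W RL=S RR=S

after cmd 1 (t=8): FL=S FR=S RL=S RR=S
after cmd 2 (t=14): FL=W FR=S RL=W RR=S
after cmd 3 (t=19): FL=S FR=W RL=S RR=S
after cmd 4 (t=26): FL=S FR=S RL=S RR=S
after cmd 5 (t=31): FL=S FR=S RL=W RR=S
after cmd 6 (t=33): FL=S FR=S RL=S RR=S
after cmd 7 (t=35): FL=S FR=W RL=S RR=S


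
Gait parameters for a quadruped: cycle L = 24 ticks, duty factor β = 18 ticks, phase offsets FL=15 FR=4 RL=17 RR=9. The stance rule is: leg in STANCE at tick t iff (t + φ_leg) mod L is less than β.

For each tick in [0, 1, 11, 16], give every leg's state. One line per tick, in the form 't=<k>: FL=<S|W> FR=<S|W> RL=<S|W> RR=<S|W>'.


t=0: phase=(15,4,17,9) vs β=18 → FL=S FR=S RL=S RR=S
t=1: phase=(16,5,18,10) vs β=18 → FL=S FR=S RL=W RR=S
t=11: phase=(2,15,4,20) vs β=18 → FL=S FR=S RL=S RR=W
t=16: phase=(7,20,9,1) vs β=18 → FL=S FR=W RL=S RR=S

t=0: FL=S FR=S RL=S RR=S
t=1: FL=S FR=S RL=W RR=S
t=11: FL=S FR=S RL=S RR=W
t=16: FL=S FR=W RL=S RR=S


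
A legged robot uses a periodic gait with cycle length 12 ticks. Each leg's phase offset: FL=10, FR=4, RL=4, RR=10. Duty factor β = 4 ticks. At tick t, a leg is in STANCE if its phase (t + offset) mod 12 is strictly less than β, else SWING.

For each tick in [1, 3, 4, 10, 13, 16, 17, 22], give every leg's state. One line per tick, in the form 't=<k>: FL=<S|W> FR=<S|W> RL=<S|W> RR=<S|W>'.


t=1: FL=W FR=W RL=W RR=W
t=3: FL=S FR=W RL=W RR=S
t=4: FL=S FR=W RL=W RR=S
t=10: FL=W FR=S RL=S RR=W
t=13: FL=W FR=W RL=W RR=W
t=16: FL=S FR=W RL=W RR=S
t=17: FL=S FR=W RL=W RR=S
t=22: FL=W FR=S RL=S RR=W

t=1: phase=(11,5,5,11) vs β=4 → FL=W FR=W RL=W RR=W
t=3: phase=(1,7,7,1) vs β=4 → FL=S FR=W RL=W RR=S
t=4: phase=(2,8,8,2) vs β=4 → FL=S FR=W RL=W RR=S
t=10: phase=(8,2,2,8) vs β=4 → FL=W FR=S RL=S RR=W
t=13: phase=(11,5,5,11) vs β=4 → FL=W FR=W RL=W RR=W
t=16: phase=(2,8,8,2) vs β=4 → FL=S FR=W RL=W RR=S
t=17: phase=(3,9,9,3) vs β=4 → FL=S FR=W RL=W RR=S
t=22: phase=(8,2,2,8) vs β=4 → FL=W FR=S RL=S RR=W


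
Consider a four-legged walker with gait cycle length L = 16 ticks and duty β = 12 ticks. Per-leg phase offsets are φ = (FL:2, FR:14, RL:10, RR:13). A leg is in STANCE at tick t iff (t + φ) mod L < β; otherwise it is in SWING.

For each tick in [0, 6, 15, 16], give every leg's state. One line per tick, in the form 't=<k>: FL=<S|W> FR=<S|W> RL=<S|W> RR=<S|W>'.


t=0: FL=S FR=W RL=S RR=W
t=6: FL=S FR=S RL=S RR=S
t=15: FL=S FR=W RL=S RR=W
t=16: FL=S FR=W RL=S RR=W

t=0: phase=(2,14,10,13) vs β=12 → FL=S FR=W RL=S RR=W
t=6: phase=(8,4,0,3) vs β=12 → FL=S FR=S RL=S RR=S
t=15: phase=(1,13,9,12) vs β=12 → FL=S FR=W RL=S RR=W
t=16: phase=(2,14,10,13) vs β=12 → FL=S FR=W RL=S RR=W


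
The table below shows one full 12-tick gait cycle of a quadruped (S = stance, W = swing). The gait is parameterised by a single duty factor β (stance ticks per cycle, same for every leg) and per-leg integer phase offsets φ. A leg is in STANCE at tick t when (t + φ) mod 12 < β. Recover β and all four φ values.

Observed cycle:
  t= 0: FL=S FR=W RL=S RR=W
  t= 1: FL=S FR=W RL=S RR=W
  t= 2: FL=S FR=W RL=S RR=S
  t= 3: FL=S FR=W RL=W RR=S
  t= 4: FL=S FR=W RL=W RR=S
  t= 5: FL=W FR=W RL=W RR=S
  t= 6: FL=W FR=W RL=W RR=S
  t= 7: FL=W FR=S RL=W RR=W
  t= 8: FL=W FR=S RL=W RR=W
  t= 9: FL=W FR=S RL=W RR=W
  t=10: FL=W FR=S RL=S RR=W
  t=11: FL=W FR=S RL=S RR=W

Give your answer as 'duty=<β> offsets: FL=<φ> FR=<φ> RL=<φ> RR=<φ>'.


duty=5 offsets: FL=0 FR=5 RL=2 RR=10

duty β = stance ticks per leg = 5
FL: stance ticks = 5; W→S at t=0 → φ=0
FR: stance ticks = 5; W→S at t=7 → φ=5
RL: stance ticks = 5; W→S at t=10 → φ=2
RR: stance ticks = 5; W→S at t=2 → φ=10


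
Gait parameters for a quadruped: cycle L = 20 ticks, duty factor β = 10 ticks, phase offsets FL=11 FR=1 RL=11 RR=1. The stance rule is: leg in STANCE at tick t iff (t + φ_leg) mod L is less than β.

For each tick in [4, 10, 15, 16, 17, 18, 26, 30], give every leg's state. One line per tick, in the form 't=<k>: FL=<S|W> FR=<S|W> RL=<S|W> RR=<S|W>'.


t=4: phase=(15,5,15,5) vs β=10 → FL=W FR=S RL=W RR=S
t=10: phase=(1,11,1,11) vs β=10 → FL=S FR=W RL=S RR=W
t=15: phase=(6,16,6,16) vs β=10 → FL=S FR=W RL=S RR=W
t=16: phase=(7,17,7,17) vs β=10 → FL=S FR=W RL=S RR=W
t=17: phase=(8,18,8,18) vs β=10 → FL=S FR=W RL=S RR=W
t=18: phase=(9,19,9,19) vs β=10 → FL=S FR=W RL=S RR=W
t=26: phase=(17,7,17,7) vs β=10 → FL=W FR=S RL=W RR=S
t=30: phase=(1,11,1,11) vs β=10 → FL=S FR=W RL=S RR=W

t=4: FL=W FR=S RL=W RR=S
t=10: FL=S FR=W RL=S RR=W
t=15: FL=S FR=W RL=S RR=W
t=16: FL=S FR=W RL=S RR=W
t=17: FL=S FR=W RL=S RR=W
t=18: FL=S FR=W RL=S RR=W
t=26: FL=W FR=S RL=W RR=S
t=30: FL=S FR=W RL=S RR=W


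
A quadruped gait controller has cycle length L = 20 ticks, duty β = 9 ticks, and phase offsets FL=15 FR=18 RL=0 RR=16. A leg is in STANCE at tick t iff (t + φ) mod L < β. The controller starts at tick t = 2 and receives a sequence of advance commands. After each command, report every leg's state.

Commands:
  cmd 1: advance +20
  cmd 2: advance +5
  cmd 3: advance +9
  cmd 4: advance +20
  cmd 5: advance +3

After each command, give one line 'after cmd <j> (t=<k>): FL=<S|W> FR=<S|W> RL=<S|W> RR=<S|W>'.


after cmd 1 (t=22): FL=W FR=S RL=S RR=W
after cmd 2 (t=27): FL=S FR=S RL=S RR=S
after cmd 3 (t=36): FL=W FR=W RL=W RR=W
after cmd 4 (t=56): FL=W FR=W RL=W RR=W
after cmd 5 (t=59): FL=W FR=W RL=W RR=W

start t=2: FL=W FR=S RL=S RR=W
cmd 1: advance +20 → t=22, phase=(17,0,2,18) → FL=W FR=S RL=S RR=W
cmd 2: advance +5 → t=27, phase=(2,5,7,3) → FL=S FR=S RL=S RR=S
cmd 3: advance +9 → t=36, phase=(11,14,16,12) → FL=W FR=W RL=W RR=W
cmd 4: advance +20 → t=56, phase=(11,14,16,12) → FL=W FR=W RL=W RR=W
cmd 5: advance +3 → t=59, phase=(14,17,19,15) → FL=W FR=W RL=W RR=W


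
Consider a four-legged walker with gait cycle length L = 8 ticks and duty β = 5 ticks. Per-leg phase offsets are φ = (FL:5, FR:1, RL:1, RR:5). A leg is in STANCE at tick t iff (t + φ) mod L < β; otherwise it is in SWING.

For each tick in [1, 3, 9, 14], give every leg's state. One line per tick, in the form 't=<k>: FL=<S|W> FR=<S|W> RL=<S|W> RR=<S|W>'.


t=1: FL=W FR=S RL=S RR=W
t=3: FL=S FR=S RL=S RR=S
t=9: FL=W FR=S RL=S RR=W
t=14: FL=S FR=W RL=W RR=S

t=1: phase=(6,2,2,6) vs β=5 → FL=W FR=S RL=S RR=W
t=3: phase=(0,4,4,0) vs β=5 → FL=S FR=S RL=S RR=S
t=9: phase=(6,2,2,6) vs β=5 → FL=W FR=S RL=S RR=W
t=14: phase=(3,7,7,3) vs β=5 → FL=S FR=W RL=W RR=S


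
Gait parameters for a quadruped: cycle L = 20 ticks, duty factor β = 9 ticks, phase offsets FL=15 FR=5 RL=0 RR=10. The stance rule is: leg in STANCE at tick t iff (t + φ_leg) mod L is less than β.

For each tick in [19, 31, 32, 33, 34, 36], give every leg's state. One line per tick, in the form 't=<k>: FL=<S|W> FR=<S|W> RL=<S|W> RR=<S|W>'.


t=19: FL=W FR=S RL=W RR=W
t=31: FL=S FR=W RL=W RR=S
t=32: FL=S FR=W RL=W RR=S
t=33: FL=S FR=W RL=W RR=S
t=34: FL=W FR=W RL=W RR=S
t=36: FL=W FR=S RL=W RR=S

t=19: phase=(14,4,19,9) vs β=9 → FL=W FR=S RL=W RR=W
t=31: phase=(6,16,11,1) vs β=9 → FL=S FR=W RL=W RR=S
t=32: phase=(7,17,12,2) vs β=9 → FL=S FR=W RL=W RR=S
t=33: phase=(8,18,13,3) vs β=9 → FL=S FR=W RL=W RR=S
t=34: phase=(9,19,14,4) vs β=9 → FL=W FR=W RL=W RR=S
t=36: phase=(11,1,16,6) vs β=9 → FL=W FR=S RL=W RR=S


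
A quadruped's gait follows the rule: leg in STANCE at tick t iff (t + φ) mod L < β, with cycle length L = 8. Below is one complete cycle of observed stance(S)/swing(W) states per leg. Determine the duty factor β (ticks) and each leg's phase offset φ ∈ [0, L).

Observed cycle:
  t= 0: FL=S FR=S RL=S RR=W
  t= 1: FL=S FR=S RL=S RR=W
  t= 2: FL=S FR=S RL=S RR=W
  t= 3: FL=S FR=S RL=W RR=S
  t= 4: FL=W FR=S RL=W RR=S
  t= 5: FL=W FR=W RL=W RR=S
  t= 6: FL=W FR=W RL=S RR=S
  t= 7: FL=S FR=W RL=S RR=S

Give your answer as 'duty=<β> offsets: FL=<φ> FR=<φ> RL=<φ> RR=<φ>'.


duty=5 offsets: FL=1 FR=0 RL=2 RR=5

duty β = stance ticks per leg = 5
FL: stance ticks = 5; W→S at t=7 → φ=1
FR: stance ticks = 5; W→S at t=0 → φ=0
RL: stance ticks = 5; W→S at t=6 → φ=2
RR: stance ticks = 5; W→S at t=3 → φ=5


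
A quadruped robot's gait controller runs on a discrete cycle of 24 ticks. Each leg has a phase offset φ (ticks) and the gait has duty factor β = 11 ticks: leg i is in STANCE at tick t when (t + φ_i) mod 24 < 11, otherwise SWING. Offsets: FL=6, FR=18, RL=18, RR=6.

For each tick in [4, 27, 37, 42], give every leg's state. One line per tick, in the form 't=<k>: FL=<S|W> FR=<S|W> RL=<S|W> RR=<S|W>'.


t=4: phase=(10,22,22,10) vs β=11 → FL=S FR=W RL=W RR=S
t=27: phase=(9,21,21,9) vs β=11 → FL=S FR=W RL=W RR=S
t=37: phase=(19,7,7,19) vs β=11 → FL=W FR=S RL=S RR=W
t=42: phase=(0,12,12,0) vs β=11 → FL=S FR=W RL=W RR=S

t=4: FL=S FR=W RL=W RR=S
t=27: FL=S FR=W RL=W RR=S
t=37: FL=W FR=S RL=S RR=W
t=42: FL=S FR=W RL=W RR=S


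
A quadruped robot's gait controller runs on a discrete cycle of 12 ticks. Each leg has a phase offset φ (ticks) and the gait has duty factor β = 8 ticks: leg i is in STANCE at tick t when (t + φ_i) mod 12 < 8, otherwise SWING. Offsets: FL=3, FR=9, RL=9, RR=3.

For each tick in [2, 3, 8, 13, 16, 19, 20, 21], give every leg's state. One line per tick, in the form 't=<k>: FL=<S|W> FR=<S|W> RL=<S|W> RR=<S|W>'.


t=2: FL=S FR=W RL=W RR=S
t=3: FL=S FR=S RL=S RR=S
t=8: FL=W FR=S RL=S RR=W
t=13: FL=S FR=W RL=W RR=S
t=16: FL=S FR=S RL=S RR=S
t=19: FL=W FR=S RL=S RR=W
t=20: FL=W FR=S RL=S RR=W
t=21: FL=S FR=S RL=S RR=S

t=2: phase=(5,11,11,5) vs β=8 → FL=S FR=W RL=W RR=S
t=3: phase=(6,0,0,6) vs β=8 → FL=S FR=S RL=S RR=S
t=8: phase=(11,5,5,11) vs β=8 → FL=W FR=S RL=S RR=W
t=13: phase=(4,10,10,4) vs β=8 → FL=S FR=W RL=W RR=S
t=16: phase=(7,1,1,7) vs β=8 → FL=S FR=S RL=S RR=S
t=19: phase=(10,4,4,10) vs β=8 → FL=W FR=S RL=S RR=W
t=20: phase=(11,5,5,11) vs β=8 → FL=W FR=S RL=S RR=W
t=21: phase=(0,6,6,0) vs β=8 → FL=S FR=S RL=S RR=S


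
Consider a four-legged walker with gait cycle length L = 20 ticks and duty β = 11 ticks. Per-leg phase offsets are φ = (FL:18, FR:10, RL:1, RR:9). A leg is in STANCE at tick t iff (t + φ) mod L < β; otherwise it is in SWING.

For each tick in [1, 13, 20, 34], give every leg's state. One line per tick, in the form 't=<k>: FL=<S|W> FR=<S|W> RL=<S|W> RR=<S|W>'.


t=1: phase=(19,11,2,10) vs β=11 → FL=W FR=W RL=S RR=S
t=13: phase=(11,3,14,2) vs β=11 → FL=W FR=S RL=W RR=S
t=20: phase=(18,10,1,9) vs β=11 → FL=W FR=S RL=S RR=S
t=34: phase=(12,4,15,3) vs β=11 → FL=W FR=S RL=W RR=S

t=1: FL=W FR=W RL=S RR=S
t=13: FL=W FR=S RL=W RR=S
t=20: FL=W FR=S RL=S RR=S
t=34: FL=W FR=S RL=W RR=S


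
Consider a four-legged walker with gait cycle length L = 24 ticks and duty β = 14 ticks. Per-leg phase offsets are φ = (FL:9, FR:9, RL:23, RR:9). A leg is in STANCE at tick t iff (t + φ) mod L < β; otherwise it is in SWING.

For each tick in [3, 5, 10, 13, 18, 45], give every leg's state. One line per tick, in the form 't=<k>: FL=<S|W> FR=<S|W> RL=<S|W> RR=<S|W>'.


t=3: FL=S FR=S RL=S RR=S
t=5: FL=W FR=W RL=S RR=W
t=10: FL=W FR=W RL=S RR=W
t=13: FL=W FR=W RL=S RR=W
t=18: FL=S FR=S RL=W RR=S
t=45: FL=S FR=S RL=W RR=S

t=3: phase=(12,12,2,12) vs β=14 → FL=S FR=S RL=S RR=S
t=5: phase=(14,14,4,14) vs β=14 → FL=W FR=W RL=S RR=W
t=10: phase=(19,19,9,19) vs β=14 → FL=W FR=W RL=S RR=W
t=13: phase=(22,22,12,22) vs β=14 → FL=W FR=W RL=S RR=W
t=18: phase=(3,3,17,3) vs β=14 → FL=S FR=S RL=W RR=S
t=45: phase=(6,6,20,6) vs β=14 → FL=S FR=S RL=W RR=S


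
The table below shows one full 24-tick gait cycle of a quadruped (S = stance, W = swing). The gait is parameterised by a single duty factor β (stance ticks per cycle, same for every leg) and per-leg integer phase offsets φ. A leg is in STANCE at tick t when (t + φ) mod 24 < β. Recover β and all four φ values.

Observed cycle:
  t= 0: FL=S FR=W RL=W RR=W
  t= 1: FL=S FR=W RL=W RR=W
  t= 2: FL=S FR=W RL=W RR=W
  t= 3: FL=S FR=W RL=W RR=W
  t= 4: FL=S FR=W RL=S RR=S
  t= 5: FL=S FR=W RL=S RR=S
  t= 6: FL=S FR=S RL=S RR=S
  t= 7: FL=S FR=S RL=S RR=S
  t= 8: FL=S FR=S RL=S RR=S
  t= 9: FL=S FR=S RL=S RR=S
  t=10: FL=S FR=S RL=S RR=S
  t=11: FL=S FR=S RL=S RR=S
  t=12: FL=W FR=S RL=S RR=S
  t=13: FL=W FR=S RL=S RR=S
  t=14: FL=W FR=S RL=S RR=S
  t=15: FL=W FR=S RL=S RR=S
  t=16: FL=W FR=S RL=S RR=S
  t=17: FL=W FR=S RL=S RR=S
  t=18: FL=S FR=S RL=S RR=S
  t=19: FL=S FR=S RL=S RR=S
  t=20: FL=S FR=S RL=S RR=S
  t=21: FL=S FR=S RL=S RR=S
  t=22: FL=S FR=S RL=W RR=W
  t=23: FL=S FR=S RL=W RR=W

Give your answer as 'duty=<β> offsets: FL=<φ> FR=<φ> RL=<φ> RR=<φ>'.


duty=18 offsets: FL=6 FR=18 RL=20 RR=20

duty β = stance ticks per leg = 18
FL: stance ticks = 18; W→S at t=18 → φ=6
FR: stance ticks = 18; W→S at t=6 → φ=18
RL: stance ticks = 18; W→S at t=4 → φ=20
RR: stance ticks = 18; W→S at t=4 → φ=20


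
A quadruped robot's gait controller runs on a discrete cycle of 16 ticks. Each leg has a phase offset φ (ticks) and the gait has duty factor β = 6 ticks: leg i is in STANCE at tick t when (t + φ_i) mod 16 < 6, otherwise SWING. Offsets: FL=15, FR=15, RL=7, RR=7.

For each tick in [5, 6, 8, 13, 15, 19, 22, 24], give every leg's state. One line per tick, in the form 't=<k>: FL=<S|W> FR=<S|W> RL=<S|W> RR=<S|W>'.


t=5: phase=(4,4,12,12) vs β=6 → FL=S FR=S RL=W RR=W
t=6: phase=(5,5,13,13) vs β=6 → FL=S FR=S RL=W RR=W
t=8: phase=(7,7,15,15) vs β=6 → FL=W FR=W RL=W RR=W
t=13: phase=(12,12,4,4) vs β=6 → FL=W FR=W RL=S RR=S
t=15: phase=(14,14,6,6) vs β=6 → FL=W FR=W RL=W RR=W
t=19: phase=(2,2,10,10) vs β=6 → FL=S FR=S RL=W RR=W
t=22: phase=(5,5,13,13) vs β=6 → FL=S FR=S RL=W RR=W
t=24: phase=(7,7,15,15) vs β=6 → FL=W FR=W RL=W RR=W

t=5: FL=S FR=S RL=W RR=W
t=6: FL=S FR=S RL=W RR=W
t=8: FL=W FR=W RL=W RR=W
t=13: FL=W FR=W RL=S RR=S
t=15: FL=W FR=W RL=W RR=W
t=19: FL=S FR=S RL=W RR=W
t=22: FL=S FR=S RL=W RR=W
t=24: FL=W FR=W RL=W RR=W


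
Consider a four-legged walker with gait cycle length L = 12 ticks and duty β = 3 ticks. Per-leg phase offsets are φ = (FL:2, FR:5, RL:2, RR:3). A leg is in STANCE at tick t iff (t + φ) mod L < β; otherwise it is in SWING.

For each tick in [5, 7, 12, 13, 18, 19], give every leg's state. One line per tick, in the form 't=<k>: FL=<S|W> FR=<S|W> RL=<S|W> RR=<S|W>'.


t=5: phase=(7,10,7,8) vs β=3 → FL=W FR=W RL=W RR=W
t=7: phase=(9,0,9,10) vs β=3 → FL=W FR=S RL=W RR=W
t=12: phase=(2,5,2,3) vs β=3 → FL=S FR=W RL=S RR=W
t=13: phase=(3,6,3,4) vs β=3 → FL=W FR=W RL=W RR=W
t=18: phase=(8,11,8,9) vs β=3 → FL=W FR=W RL=W RR=W
t=19: phase=(9,0,9,10) vs β=3 → FL=W FR=S RL=W RR=W

t=5: FL=W FR=W RL=W RR=W
t=7: FL=W FR=S RL=W RR=W
t=12: FL=S FR=W RL=S RR=W
t=13: FL=W FR=W RL=W RR=W
t=18: FL=W FR=W RL=W RR=W
t=19: FL=W FR=S RL=W RR=W


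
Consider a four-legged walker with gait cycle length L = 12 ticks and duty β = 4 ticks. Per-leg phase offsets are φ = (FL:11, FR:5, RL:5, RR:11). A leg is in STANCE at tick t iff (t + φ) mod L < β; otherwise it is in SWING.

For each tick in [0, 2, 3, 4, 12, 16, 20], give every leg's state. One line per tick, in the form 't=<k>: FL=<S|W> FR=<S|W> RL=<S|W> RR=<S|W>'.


t=0: FL=W FR=W RL=W RR=W
t=2: FL=S FR=W RL=W RR=S
t=3: FL=S FR=W RL=W RR=S
t=4: FL=S FR=W RL=W RR=S
t=12: FL=W FR=W RL=W RR=W
t=16: FL=S FR=W RL=W RR=S
t=20: FL=W FR=S RL=S RR=W

t=0: phase=(11,5,5,11) vs β=4 → FL=W FR=W RL=W RR=W
t=2: phase=(1,7,7,1) vs β=4 → FL=S FR=W RL=W RR=S
t=3: phase=(2,8,8,2) vs β=4 → FL=S FR=W RL=W RR=S
t=4: phase=(3,9,9,3) vs β=4 → FL=S FR=W RL=W RR=S
t=12: phase=(11,5,5,11) vs β=4 → FL=W FR=W RL=W RR=W
t=16: phase=(3,9,9,3) vs β=4 → FL=S FR=W RL=W RR=S
t=20: phase=(7,1,1,7) vs β=4 → FL=W FR=S RL=S RR=W


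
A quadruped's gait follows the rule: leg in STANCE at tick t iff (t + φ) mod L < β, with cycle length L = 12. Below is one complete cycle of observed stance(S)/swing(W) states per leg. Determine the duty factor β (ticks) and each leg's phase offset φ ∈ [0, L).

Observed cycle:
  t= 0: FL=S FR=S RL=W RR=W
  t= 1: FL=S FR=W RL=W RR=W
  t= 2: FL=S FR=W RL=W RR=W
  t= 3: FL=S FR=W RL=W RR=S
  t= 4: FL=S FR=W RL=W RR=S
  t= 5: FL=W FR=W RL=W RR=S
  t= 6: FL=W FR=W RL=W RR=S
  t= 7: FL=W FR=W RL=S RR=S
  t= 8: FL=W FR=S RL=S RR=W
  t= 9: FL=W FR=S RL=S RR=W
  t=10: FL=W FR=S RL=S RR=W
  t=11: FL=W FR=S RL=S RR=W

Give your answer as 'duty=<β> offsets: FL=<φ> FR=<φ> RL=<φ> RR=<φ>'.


duty=5 offsets: FL=0 FR=4 RL=5 RR=9

duty β = stance ticks per leg = 5
FL: stance ticks = 5; W→S at t=0 → φ=0
FR: stance ticks = 5; W→S at t=8 → φ=4
RL: stance ticks = 5; W→S at t=7 → φ=5
RR: stance ticks = 5; W→S at t=3 → φ=9


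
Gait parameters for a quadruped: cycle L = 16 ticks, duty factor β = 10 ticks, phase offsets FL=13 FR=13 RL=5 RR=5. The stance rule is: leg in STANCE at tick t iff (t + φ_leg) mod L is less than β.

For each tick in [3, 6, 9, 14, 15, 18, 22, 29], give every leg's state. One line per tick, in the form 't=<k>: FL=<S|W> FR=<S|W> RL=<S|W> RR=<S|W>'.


t=3: phase=(0,0,8,8) vs β=10 → FL=S FR=S RL=S RR=S
t=6: phase=(3,3,11,11) vs β=10 → FL=S FR=S RL=W RR=W
t=9: phase=(6,6,14,14) vs β=10 → FL=S FR=S RL=W RR=W
t=14: phase=(11,11,3,3) vs β=10 → FL=W FR=W RL=S RR=S
t=15: phase=(12,12,4,4) vs β=10 → FL=W FR=W RL=S RR=S
t=18: phase=(15,15,7,7) vs β=10 → FL=W FR=W RL=S RR=S
t=22: phase=(3,3,11,11) vs β=10 → FL=S FR=S RL=W RR=W
t=29: phase=(10,10,2,2) vs β=10 → FL=W FR=W RL=S RR=S

t=3: FL=S FR=S RL=S RR=S
t=6: FL=S FR=S RL=W RR=W
t=9: FL=S FR=S RL=W RR=W
t=14: FL=W FR=W RL=S RR=S
t=15: FL=W FR=W RL=S RR=S
t=18: FL=W FR=W RL=S RR=S
t=22: FL=S FR=S RL=W RR=W
t=29: FL=W FR=W RL=S RR=S


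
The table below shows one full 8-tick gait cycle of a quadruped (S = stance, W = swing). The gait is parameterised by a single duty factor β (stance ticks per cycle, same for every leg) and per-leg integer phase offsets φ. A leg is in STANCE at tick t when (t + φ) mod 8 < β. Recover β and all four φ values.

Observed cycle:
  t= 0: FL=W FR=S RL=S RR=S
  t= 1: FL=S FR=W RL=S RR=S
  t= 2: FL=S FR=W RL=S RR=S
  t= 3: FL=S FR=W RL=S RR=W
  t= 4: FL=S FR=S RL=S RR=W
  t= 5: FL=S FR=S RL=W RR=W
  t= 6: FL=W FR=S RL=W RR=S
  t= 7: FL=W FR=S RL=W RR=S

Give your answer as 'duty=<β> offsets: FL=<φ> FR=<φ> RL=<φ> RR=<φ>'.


duty β = stance ticks per leg = 5
FL: stance ticks = 5; W→S at t=1 → φ=7
FR: stance ticks = 5; W→S at t=4 → φ=4
RL: stance ticks = 5; W→S at t=0 → φ=0
RR: stance ticks = 5; W→S at t=6 → φ=2

duty=5 offsets: FL=7 FR=4 RL=0 RR=2


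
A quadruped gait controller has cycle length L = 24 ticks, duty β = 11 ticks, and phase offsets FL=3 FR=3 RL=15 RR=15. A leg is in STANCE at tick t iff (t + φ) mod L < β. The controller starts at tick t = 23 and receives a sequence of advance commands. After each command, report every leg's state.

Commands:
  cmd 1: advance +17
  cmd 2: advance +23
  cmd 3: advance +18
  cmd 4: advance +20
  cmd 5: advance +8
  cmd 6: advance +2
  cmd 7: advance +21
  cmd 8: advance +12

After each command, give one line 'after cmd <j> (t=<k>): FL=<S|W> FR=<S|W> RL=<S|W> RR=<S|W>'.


start t=23: FL=S FR=S RL=W RR=W
cmd 1: advance +17 → t=40, phase=(19,19,7,7) → FL=W FR=W RL=S RR=S
cmd 2: advance +23 → t=63, phase=(18,18,6,6) → FL=W FR=W RL=S RR=S
cmd 3: advance +18 → t=81, phase=(12,12,0,0) → FL=W FR=W RL=S RR=S
cmd 4: advance +20 → t=101, phase=(8,8,20,20) → FL=S FR=S RL=W RR=W
cmd 5: advance +8 → t=109, phase=(16,16,4,4) → FL=W FR=W RL=S RR=S
cmd 6: advance +2 → t=111, phase=(18,18,6,6) → FL=W FR=W RL=S RR=S
cmd 7: advance +21 → t=132, phase=(15,15,3,3) → FL=W FR=W RL=S RR=S
cmd 8: advance +12 → t=144, phase=(3,3,15,15) → FL=S FR=S RL=W RR=W

after cmd 1 (t=40): FL=W FR=W RL=S RR=S
after cmd 2 (t=63): FL=W FR=W RL=S RR=S
after cmd 3 (t=81): FL=W FR=W RL=S RR=S
after cmd 4 (t=101): FL=S FR=S RL=W RR=W
after cmd 5 (t=109): FL=W FR=W RL=S RR=S
after cmd 6 (t=111): FL=W FR=W RL=S RR=S
after cmd 7 (t=132): FL=W FR=W RL=S RR=S
after cmd 8 (t=144): FL=S FR=S RL=W RR=W


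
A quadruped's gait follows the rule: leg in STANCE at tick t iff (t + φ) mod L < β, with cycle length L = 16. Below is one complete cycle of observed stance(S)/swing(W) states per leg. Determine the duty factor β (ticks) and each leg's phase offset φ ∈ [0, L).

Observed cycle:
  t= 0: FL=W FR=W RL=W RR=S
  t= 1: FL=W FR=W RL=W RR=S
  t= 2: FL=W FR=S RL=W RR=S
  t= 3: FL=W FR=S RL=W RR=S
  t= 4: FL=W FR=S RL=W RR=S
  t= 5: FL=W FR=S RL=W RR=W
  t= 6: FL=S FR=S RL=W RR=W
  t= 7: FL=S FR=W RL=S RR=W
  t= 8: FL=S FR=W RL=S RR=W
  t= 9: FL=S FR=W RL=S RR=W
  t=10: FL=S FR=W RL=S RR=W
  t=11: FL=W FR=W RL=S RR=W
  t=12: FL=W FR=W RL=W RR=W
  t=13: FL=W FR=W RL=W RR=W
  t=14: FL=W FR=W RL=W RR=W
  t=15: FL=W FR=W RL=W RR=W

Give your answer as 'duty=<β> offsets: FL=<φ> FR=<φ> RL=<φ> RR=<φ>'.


duty=5 offsets: FL=10 FR=14 RL=9 RR=0

duty β = stance ticks per leg = 5
FL: stance ticks = 5; W→S at t=6 → φ=10
FR: stance ticks = 5; W→S at t=2 → φ=14
RL: stance ticks = 5; W→S at t=7 → φ=9
RR: stance ticks = 5; W→S at t=0 → φ=0


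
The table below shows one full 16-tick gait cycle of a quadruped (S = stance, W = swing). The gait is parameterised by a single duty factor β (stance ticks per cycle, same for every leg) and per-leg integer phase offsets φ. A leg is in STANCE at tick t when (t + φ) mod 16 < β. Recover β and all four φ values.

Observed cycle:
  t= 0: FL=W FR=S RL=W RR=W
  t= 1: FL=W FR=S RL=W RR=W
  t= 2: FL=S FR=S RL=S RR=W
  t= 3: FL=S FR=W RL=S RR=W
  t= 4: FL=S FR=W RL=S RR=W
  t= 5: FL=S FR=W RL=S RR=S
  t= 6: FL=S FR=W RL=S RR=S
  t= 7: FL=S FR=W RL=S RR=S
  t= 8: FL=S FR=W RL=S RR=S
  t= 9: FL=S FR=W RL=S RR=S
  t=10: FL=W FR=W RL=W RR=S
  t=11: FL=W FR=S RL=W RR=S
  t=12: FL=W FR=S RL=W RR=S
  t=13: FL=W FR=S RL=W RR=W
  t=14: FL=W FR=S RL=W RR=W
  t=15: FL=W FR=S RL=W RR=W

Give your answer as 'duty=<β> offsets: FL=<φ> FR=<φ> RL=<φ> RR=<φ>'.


duty=8 offsets: FL=14 FR=5 RL=14 RR=11

duty β = stance ticks per leg = 8
FL: stance ticks = 8; W→S at t=2 → φ=14
FR: stance ticks = 8; W→S at t=11 → φ=5
RL: stance ticks = 8; W→S at t=2 → φ=14
RR: stance ticks = 8; W→S at t=5 → φ=11


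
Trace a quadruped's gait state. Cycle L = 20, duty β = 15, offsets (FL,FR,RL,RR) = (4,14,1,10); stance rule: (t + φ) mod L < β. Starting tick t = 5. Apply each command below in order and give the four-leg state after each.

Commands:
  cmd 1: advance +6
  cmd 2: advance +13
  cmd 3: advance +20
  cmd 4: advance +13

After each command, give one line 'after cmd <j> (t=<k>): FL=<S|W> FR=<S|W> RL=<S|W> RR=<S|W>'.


after cmd 1 (t=11): FL=W FR=S RL=S RR=S
after cmd 2 (t=24): FL=S FR=W RL=S RR=S
after cmd 3 (t=44): FL=S FR=W RL=S RR=S
after cmd 4 (t=57): FL=S FR=S RL=W RR=S

start t=5: FL=S FR=W RL=S RR=W
cmd 1: advance +6 → t=11, phase=(15,5,12,1) → FL=W FR=S RL=S RR=S
cmd 2: advance +13 → t=24, phase=(8,18,5,14) → FL=S FR=W RL=S RR=S
cmd 3: advance +20 → t=44, phase=(8,18,5,14) → FL=S FR=W RL=S RR=S
cmd 4: advance +13 → t=57, phase=(1,11,18,7) → FL=S FR=S RL=W RR=S


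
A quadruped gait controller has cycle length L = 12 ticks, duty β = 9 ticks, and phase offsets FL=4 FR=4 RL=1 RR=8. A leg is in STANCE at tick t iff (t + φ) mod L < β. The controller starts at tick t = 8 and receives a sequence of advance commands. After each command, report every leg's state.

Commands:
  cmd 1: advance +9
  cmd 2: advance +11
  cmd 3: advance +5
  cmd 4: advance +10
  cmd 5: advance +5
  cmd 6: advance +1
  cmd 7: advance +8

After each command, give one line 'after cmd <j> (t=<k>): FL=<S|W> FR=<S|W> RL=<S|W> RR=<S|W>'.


after cmd 1 (t=17): FL=W FR=W RL=S RR=S
after cmd 2 (t=28): FL=S FR=S RL=S RR=S
after cmd 3 (t=33): FL=S FR=S RL=W RR=S
after cmd 4 (t=43): FL=W FR=W RL=S RR=S
after cmd 5 (t=48): FL=S FR=S RL=S RR=S
after cmd 6 (t=49): FL=S FR=S RL=S RR=W
after cmd 7 (t=57): FL=S FR=S RL=W RR=S

start t=8: FL=S FR=S RL=W RR=S
cmd 1: advance +9 → t=17, phase=(9,9,6,1) → FL=W FR=W RL=S RR=S
cmd 2: advance +11 → t=28, phase=(8,8,5,0) → FL=S FR=S RL=S RR=S
cmd 3: advance +5 → t=33, phase=(1,1,10,5) → FL=S FR=S RL=W RR=S
cmd 4: advance +10 → t=43, phase=(11,11,8,3) → FL=W FR=W RL=S RR=S
cmd 5: advance +5 → t=48, phase=(4,4,1,8) → FL=S FR=S RL=S RR=S
cmd 6: advance +1 → t=49, phase=(5,5,2,9) → FL=S FR=S RL=S RR=W
cmd 7: advance +8 → t=57, phase=(1,1,10,5) → FL=S FR=S RL=W RR=S


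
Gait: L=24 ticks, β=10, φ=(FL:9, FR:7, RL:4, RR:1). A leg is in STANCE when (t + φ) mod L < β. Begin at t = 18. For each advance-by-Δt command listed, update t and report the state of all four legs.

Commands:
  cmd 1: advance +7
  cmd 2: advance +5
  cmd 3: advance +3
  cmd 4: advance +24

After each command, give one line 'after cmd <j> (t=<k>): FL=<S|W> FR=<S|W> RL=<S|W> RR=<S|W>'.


start t=18: FL=S FR=S RL=W RR=W
cmd 1: advance +7 → t=25, phase=(10,8,5,2) → FL=W FR=S RL=S RR=S
cmd 2: advance +5 → t=30, phase=(15,13,10,7) → FL=W FR=W RL=W RR=S
cmd 3: advance +3 → t=33, phase=(18,16,13,10) → FL=W FR=W RL=W RR=W
cmd 4: advance +24 → t=57, phase=(18,16,13,10) → FL=W FR=W RL=W RR=W

after cmd 1 (t=25): FL=W FR=S RL=S RR=S
after cmd 2 (t=30): FL=W FR=W RL=W RR=S
after cmd 3 (t=33): FL=W FR=W RL=W RR=W
after cmd 4 (t=57): FL=W FR=W RL=W RR=W


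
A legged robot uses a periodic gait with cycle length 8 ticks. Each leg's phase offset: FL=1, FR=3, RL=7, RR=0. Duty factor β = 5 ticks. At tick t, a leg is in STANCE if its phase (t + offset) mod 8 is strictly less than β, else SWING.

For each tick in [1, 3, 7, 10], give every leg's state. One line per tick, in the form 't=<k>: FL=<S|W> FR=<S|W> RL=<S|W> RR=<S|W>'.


t=1: phase=(2,4,0,1) vs β=5 → FL=S FR=S RL=S RR=S
t=3: phase=(4,6,2,3) vs β=5 → FL=S FR=W RL=S RR=S
t=7: phase=(0,2,6,7) vs β=5 → FL=S FR=S RL=W RR=W
t=10: phase=(3,5,1,2) vs β=5 → FL=S FR=W RL=S RR=S

t=1: FL=S FR=S RL=S RR=S
t=3: FL=S FR=W RL=S RR=S
t=7: FL=S FR=S RL=W RR=W
t=10: FL=S FR=W RL=S RR=S
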